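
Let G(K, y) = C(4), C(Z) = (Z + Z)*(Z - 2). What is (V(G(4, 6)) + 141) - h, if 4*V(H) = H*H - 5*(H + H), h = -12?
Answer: 177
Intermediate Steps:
C(Z) = 2*Z*(-2 + Z) (C(Z) = (2*Z)*(-2 + Z) = 2*Z*(-2 + Z))
G(K, y) = 16 (G(K, y) = 2*4*(-2 + 4) = 2*4*2 = 16)
V(H) = -5*H/2 + H²/4 (V(H) = (H*H - 5*(H + H))/4 = (H² - 10*H)/4 = -5*H/2 + H²/4)
(V(G(4, 6)) + 141) - h = ((¼)*16*(-10 + 16) + 141) - 1*(-12) = ((¼)*16*6 + 141) + 12 = (24 + 141) + 12 = 165 + 12 = 177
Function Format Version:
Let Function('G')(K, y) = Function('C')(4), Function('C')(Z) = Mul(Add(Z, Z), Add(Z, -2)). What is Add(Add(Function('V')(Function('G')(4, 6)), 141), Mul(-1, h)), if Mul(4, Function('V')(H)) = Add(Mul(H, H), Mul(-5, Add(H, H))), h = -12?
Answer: 177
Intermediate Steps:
Function('C')(Z) = Mul(2, Z, Add(-2, Z)) (Function('C')(Z) = Mul(Mul(2, Z), Add(-2, Z)) = Mul(2, Z, Add(-2, Z)))
Function('G')(K, y) = 16 (Function('G')(K, y) = Mul(2, 4, Add(-2, 4)) = Mul(2, 4, 2) = 16)
Function('V')(H) = Add(Mul(Rational(-5, 2), H), Mul(Rational(1, 4), Pow(H, 2))) (Function('V')(H) = Mul(Rational(1, 4), Add(Mul(H, H), Mul(-5, Add(H, H)))) = Mul(Rational(1, 4), Add(Pow(H, 2), Mul(-5, Mul(2, H)))) = Mul(Rational(1, 4), Add(Pow(H, 2), Mul(-10, H))) = Add(Mul(Rational(-5, 2), H), Mul(Rational(1, 4), Pow(H, 2))))
Add(Add(Function('V')(Function('G')(4, 6)), 141), Mul(-1, h)) = Add(Add(Mul(Rational(1, 4), 16, Add(-10, 16)), 141), Mul(-1, -12)) = Add(Add(Mul(Rational(1, 4), 16, 6), 141), 12) = Add(Add(24, 141), 12) = Add(165, 12) = 177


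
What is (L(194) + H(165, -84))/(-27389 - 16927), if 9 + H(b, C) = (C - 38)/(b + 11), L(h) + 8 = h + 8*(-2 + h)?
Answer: -150683/3899808 ≈ -0.038639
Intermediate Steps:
L(h) = -24 + 9*h (L(h) = -8 + (h + 8*(-2 + h)) = -8 + (h + (-16 + 8*h)) = -8 + (-16 + 9*h) = -24 + 9*h)
H(b, C) = -9 + (-38 + C)/(11 + b) (H(b, C) = -9 + (C - 38)/(b + 11) = -9 + (-38 + C)/(11 + b))
(L(194) + H(165, -84))/(-27389 - 16927) = ((-24 + 9*194) + (-137 - 84 - 9*165)/(11 + 165))/(-27389 - 16927) = ((-24 + 1746) + (-137 - 84 - 1485)/176)/(-44316) = (1722 + (1/176)*(-1706))*(-1/44316) = (1722 - 853/88)*(-1/44316) = (150683/88)*(-1/44316) = -150683/3899808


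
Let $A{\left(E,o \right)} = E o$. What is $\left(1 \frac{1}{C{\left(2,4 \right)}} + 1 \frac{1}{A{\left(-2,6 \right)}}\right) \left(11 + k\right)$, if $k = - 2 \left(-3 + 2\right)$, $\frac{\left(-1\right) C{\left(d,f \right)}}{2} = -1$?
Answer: $\frac{65}{12} \approx 5.4167$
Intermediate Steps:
$C{\left(d,f \right)} = 2$ ($C{\left(d,f \right)} = \left(-2\right) \left(-1\right) = 2$)
$k = 2$ ($k = \left(-2\right) \left(-1\right) = 2$)
$\left(1 \frac{1}{C{\left(2,4 \right)}} + 1 \frac{1}{A{\left(-2,6 \right)}}\right) \left(11 + k\right) = \left(1 \cdot \frac{1}{2} + 1 \frac{1}{\left(-2\right) 6}\right) \left(11 + 2\right) = \left(1 \cdot \frac{1}{2} + 1 \frac{1}{-12}\right) 13 = \left(\frac{1}{2} + 1 \left(- \frac{1}{12}\right)\right) 13 = \left(\frac{1}{2} - \frac{1}{12}\right) 13 = \frac{5}{12} \cdot 13 = \frac{65}{12}$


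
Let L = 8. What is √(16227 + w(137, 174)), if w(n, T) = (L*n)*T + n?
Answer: 2*√51767 ≈ 455.05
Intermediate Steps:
w(n, T) = n + 8*T*n (w(n, T) = (8*n)*T + n = 8*T*n + n = n + 8*T*n)
√(16227 + w(137, 174)) = √(16227 + 137*(1 + 8*174)) = √(16227 + 137*(1 + 1392)) = √(16227 + 137*1393) = √(16227 + 190841) = √207068 = 2*√51767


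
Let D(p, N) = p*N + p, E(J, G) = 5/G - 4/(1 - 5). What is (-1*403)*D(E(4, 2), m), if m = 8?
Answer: -25389/2 ≈ -12695.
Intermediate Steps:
E(J, G) = 1 + 5/G (E(J, G) = 5/G - 4/(-4) = 5/G - 4*(-¼) = 5/G + 1 = 1 + 5/G)
D(p, N) = p + N*p (D(p, N) = N*p + p = p + N*p)
(-1*403)*D(E(4, 2), m) = (-1*403)*(((5 + 2)/2)*(1 + 8)) = -403*(½)*7*9 = -2821*9/2 = -403*63/2 = -25389/2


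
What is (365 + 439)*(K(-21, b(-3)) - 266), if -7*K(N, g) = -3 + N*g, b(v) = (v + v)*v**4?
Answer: -9700260/7 ≈ -1.3858e+6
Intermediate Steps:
b(v) = 2*v**5 (b(v) = (2*v)*v**4 = 2*v**5)
K(N, g) = 3/7 - N*g/7 (K(N, g) = -(-3 + N*g)/7 = 3/7 - N*g/7)
(365 + 439)*(K(-21, b(-3)) - 266) = (365 + 439)*((3/7 - 1/7*(-21)*2*(-3)**5) - 266) = 804*((3/7 - 1/7*(-21)*2*(-243)) - 266) = 804*((3/7 - 1/7*(-21)*(-486)) - 266) = 804*((3/7 - 1458) - 266) = 804*(-10203/7 - 266) = 804*(-12065/7) = -9700260/7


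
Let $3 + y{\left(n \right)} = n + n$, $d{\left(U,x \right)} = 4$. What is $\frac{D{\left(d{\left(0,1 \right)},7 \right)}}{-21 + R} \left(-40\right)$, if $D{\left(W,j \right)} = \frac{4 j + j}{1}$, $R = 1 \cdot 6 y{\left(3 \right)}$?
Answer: $\frac{1400}{3} \approx 466.67$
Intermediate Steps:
$y{\left(n \right)} = -3 + 2 n$ ($y{\left(n \right)} = -3 + \left(n + n\right) = -3 + 2 n$)
$R = 18$ ($R = 1 \cdot 6 \left(-3 + 2 \cdot 3\right) = 6 \left(-3 + 6\right) = 6 \cdot 3 = 18$)
$D{\left(W,j \right)} = 5 j$ ($D{\left(W,j \right)} = 5 j 1 = 5 j$)
$\frac{D{\left(d{\left(0,1 \right)},7 \right)}}{-21 + R} \left(-40\right) = \frac{5 \cdot 7}{-21 + 18} \left(-40\right) = \frac{35}{-3} \left(-40\right) = 35 \left(- \frac{1}{3}\right) \left(-40\right) = \left(- \frac{35}{3}\right) \left(-40\right) = \frac{1400}{3}$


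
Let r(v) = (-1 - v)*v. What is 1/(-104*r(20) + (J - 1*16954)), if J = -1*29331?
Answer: -1/2605 ≈ -0.00038388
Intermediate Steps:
r(v) = v*(-1 - v)
J = -29331
1/(-104*r(20) + (J - 1*16954)) = 1/(-(-104)*20*(1 + 20) + (-29331 - 1*16954)) = 1/(-(-104)*20*21 + (-29331 - 16954)) = 1/(-104*(-420) - 46285) = 1/(43680 - 46285) = 1/(-2605) = -1/2605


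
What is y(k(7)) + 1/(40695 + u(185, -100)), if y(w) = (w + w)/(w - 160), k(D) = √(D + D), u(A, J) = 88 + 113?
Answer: -559751/523182528 - 160*√14/12793 ≈ -0.047866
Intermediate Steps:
u(A, J) = 201
k(D) = √2*√D (k(D) = √(2*D) = √2*√D)
y(w) = 2*w/(-160 + w) (y(w) = (2*w)/(-160 + w) = 2*w/(-160 + w))
y(k(7)) + 1/(40695 + u(185, -100)) = 2*(√2*√7)/(-160 + √2*√7) + 1/(40695 + 201) = 2*√14/(-160 + √14) + 1/40896 = 1/40896 + 2*√14/(-160 + √14)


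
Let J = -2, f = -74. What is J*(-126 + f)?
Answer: 400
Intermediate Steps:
J*(-126 + f) = -2*(-126 - 74) = -2*(-200) = 400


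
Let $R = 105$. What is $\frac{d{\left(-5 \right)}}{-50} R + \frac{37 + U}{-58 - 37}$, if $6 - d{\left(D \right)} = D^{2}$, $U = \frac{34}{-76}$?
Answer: $\frac{14265}{361} \approx 39.515$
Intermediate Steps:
$U = - \frac{17}{38}$ ($U = 34 \left(- \frac{1}{76}\right) = - \frac{17}{38} \approx -0.44737$)
$d{\left(D \right)} = 6 - D^{2}$
$\frac{d{\left(-5 \right)}}{-50} R + \frac{37 + U}{-58 - 37} = \frac{6 - \left(-5\right)^{2}}{-50} \cdot 105 + \frac{37 - \frac{17}{38}}{-58 - 37} = \left(6 - 25\right) \left(- \frac{1}{50}\right) 105 + \frac{1389}{38 \left(-95\right)} = \left(6 - 25\right) \left(- \frac{1}{50}\right) 105 + \frac{1389}{38} \left(- \frac{1}{95}\right) = \left(-19\right) \left(- \frac{1}{50}\right) 105 - \frac{1389}{3610} = \frac{19}{50} \cdot 105 - \frac{1389}{3610} = \frac{399}{10} - \frac{1389}{3610} = \frac{14265}{361}$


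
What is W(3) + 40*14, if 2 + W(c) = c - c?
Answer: 558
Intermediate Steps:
W(c) = -2 (W(c) = -2 + (c - c) = -2 + 0 = -2)
W(3) + 40*14 = -2 + 40*14 = -2 + 560 = 558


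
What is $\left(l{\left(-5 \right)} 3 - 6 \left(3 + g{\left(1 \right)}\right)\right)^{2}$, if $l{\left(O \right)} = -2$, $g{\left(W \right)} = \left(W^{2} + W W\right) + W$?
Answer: $1764$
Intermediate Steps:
$g{\left(W \right)} = W + 2 W^{2}$ ($g{\left(W \right)} = \left(W^{2} + W^{2}\right) + W = 2 W^{2} + W = W + 2 W^{2}$)
$\left(l{\left(-5 \right)} 3 - 6 \left(3 + g{\left(1 \right)}\right)\right)^{2} = \left(\left(-2\right) 3 - 6 \left(3 + 1 \left(1 + 2 \cdot 1\right)\right)\right)^{2} = \left(-6 - 6 \left(3 + 1 \left(1 + 2\right)\right)\right)^{2} = \left(-6 - 6 \left(3 + 1 \cdot 3\right)\right)^{2} = \left(-6 - 6 \left(3 + 3\right)\right)^{2} = \left(-6 - 36\right)^{2} = \left(-42\right)^{2} = 1764$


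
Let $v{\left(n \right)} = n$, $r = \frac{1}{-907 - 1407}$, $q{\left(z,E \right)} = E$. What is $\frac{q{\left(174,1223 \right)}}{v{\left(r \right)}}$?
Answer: $-2830022$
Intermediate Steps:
$r = - \frac{1}{2314}$ ($r = \frac{1}{-2314} = - \frac{1}{2314} \approx -0.00043215$)
$\frac{q{\left(174,1223 \right)}}{v{\left(r \right)}} = \frac{1223}{- \frac{1}{2314}} = 1223 \left(-2314\right) = -2830022$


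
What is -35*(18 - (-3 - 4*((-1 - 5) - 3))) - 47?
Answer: 478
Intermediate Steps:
-35*(18 - (-3 - 4*((-1 - 5) - 3))) - 47 = -35*(18 - (-3 - 4*(-6 - 3))) - 47 = -35*(18 - (-3 - 4*(-9))) - 47 = -35*(18 - (-3 + 36)) - 47 = -35*(18 - 1*33) - 47 = -35*(18 - 33) - 47 = -35*(-15) - 47 = 525 - 47 = 478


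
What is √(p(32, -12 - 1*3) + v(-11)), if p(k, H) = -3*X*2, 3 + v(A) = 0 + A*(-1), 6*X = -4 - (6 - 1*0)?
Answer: 3*√2 ≈ 4.2426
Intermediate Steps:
X = -5/3 (X = (-4 - (6 - 1*0))/6 = (-4 - (6 + 0))/6 = (-4 - 1*6)/6 = (-4 - 6)/6 = (⅙)*(-10) = -5/3 ≈ -1.6667)
v(A) = -3 - A (v(A) = -3 + (0 + A*(-1)) = -3 + (0 - A) = -3 - A)
p(k, H) = 10 (p(k, H) = -3*(-5/3)*2 = 5*2 = 10)
√(p(32, -12 - 1*3) + v(-11)) = √(10 + (-3 - 1*(-11))) = √(10 + (-3 + 11)) = √(10 + 8) = √18 = 3*√2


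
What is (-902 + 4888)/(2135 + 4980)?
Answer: 3986/7115 ≈ 0.56022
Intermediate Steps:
(-902 + 4888)/(2135 + 4980) = 3986/7115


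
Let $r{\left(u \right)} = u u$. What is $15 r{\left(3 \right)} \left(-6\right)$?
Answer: $-810$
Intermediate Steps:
$r{\left(u \right)} = u^{2}$
$15 r{\left(3 \right)} \left(-6\right) = 15 \cdot 3^{2} \left(-6\right) = 15 \cdot 9 \left(-6\right) = 135 \left(-6\right) = -810$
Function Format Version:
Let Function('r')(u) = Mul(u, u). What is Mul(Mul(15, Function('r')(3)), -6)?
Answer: -810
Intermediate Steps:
Function('r')(u) = Pow(u, 2)
Mul(Mul(15, Function('r')(3)), -6) = Mul(Mul(15, Pow(3, 2)), -6) = Mul(Mul(15, 9), -6) = Mul(135, -6) = -810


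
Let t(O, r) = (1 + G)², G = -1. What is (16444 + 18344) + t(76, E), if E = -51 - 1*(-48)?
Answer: 34788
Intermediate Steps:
E = -3 (E = -51 + 48 = -3)
t(O, r) = 0 (t(O, r) = (1 - 1)² = 0² = 0)
(16444 + 18344) + t(76, E) = (16444 + 18344) + 0 = 34788 + 0 = 34788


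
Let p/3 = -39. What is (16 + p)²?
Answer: 10201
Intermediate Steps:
p = -117 (p = 3*(-39) = -117)
(16 + p)² = (16 - 117)² = (-101)² = 10201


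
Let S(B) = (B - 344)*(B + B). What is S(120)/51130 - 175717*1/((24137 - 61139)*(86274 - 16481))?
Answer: -13882517189315/13204223236218 ≈ -1.0514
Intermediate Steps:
S(B) = 2*B*(-344 + B) (S(B) = (-344 + B)*(2*B) = 2*B*(-344 + B))
S(120)/51130 - 175717*1/((24137 - 61139)*(86274 - 16481)) = (2*120*(-344 + 120))/51130 - 175717*1/((24137 - 61139)*(86274 - 16481)) = (2*120*(-224))*(1/51130) - 175717/((-37002*69793)) = -53760*1/51130 - 175717/(-2582480586) = -5376/5113 - 175717*(-1/2582480586) = -5376/5113 + 175717/2582480586 = -13882517189315/13204223236218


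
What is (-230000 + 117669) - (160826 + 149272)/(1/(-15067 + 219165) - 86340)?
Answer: -1979413520202985/17621821319 ≈ -1.1233e+5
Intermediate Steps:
(-230000 + 117669) - (160826 + 149272)/(1/(-15067 + 219165) - 86340) = -112331 - 310098/(1/204098 - 86340) = -112331 - 310098/(-17621821319/204098) = -112331 - 310098*(-204098)/17621821319 = -112331 - 1*(-63290381604/17621821319) = -112331 + 63290381604/17621821319 = -1979413520202985/17621821319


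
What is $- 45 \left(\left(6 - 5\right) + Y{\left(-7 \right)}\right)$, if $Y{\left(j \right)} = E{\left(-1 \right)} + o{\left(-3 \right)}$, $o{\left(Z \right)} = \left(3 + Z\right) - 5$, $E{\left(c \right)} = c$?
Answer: $225$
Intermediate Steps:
$o{\left(Z \right)} = -2 + Z$
$Y{\left(j \right)} = -6$ ($Y{\left(j \right)} = -1 - 5 = -6$)
$- 45 \left(\left(6 - 5\right) + Y{\left(-7 \right)}\right) = - 45 \left(\left(6 - 5\right) - 6\right) = - 45 \left(1 - 6\right) = \left(-45\right) \left(-5\right) = 225$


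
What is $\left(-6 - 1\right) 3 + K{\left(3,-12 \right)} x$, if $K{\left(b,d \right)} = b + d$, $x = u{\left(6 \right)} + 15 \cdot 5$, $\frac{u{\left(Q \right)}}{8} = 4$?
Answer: $-984$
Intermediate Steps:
$u{\left(Q \right)} = 32$ ($u{\left(Q \right)} = 8 \cdot 4 = 32$)
$x = 107$ ($x = 32 + 15 \cdot 5 = 32 + 75 = 107$)
$\left(-6 - 1\right) 3 + K{\left(3,-12 \right)} x = \left(-6 - 1\right) 3 + \left(3 - 12\right) 107 = \left(-7\right) 3 - 963 = -21 - 963 = -984$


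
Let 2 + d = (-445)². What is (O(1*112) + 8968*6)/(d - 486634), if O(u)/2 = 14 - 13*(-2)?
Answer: -53888/288611 ≈ -0.18671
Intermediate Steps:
d = 198023 (d = -2 + (-445)² = -2 + 198025 = 198023)
O(u) = 80 (O(u) = 2*(14 - 13*(-2)) = 2*(14 + 26) = 2*40 = 80)
(O(1*112) + 8968*6)/(d - 486634) = (80 + 8968*6)/(198023 - 486634) = (80 + 53808)/(-288611) = 53888*(-1/288611) = -53888/288611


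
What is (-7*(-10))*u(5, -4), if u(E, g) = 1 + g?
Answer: -210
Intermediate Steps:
(-7*(-10))*u(5, -4) = (-7*(-10))*(1 - 4) = 70*(-3) = -210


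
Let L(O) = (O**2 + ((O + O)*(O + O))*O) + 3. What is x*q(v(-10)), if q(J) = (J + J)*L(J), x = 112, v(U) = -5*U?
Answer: 5628033600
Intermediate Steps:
L(O) = 3 + O**2 + 4*O**3 (L(O) = (O**2 + ((2*O)*(2*O))*O) + 3 = (O**2 + (4*O**2)*O) + 3 = (O**2 + 4*O**3) + 3 = 3 + O**2 + 4*O**3)
q(J) = 2*J*(3 + J**2 + 4*J**3) (q(J) = (J + J)*(3 + J**2 + 4*J**3) = (2*J)*(3 + J**2 + 4*J**3) = 2*J*(3 + J**2 + 4*J**3))
x*q(v(-10)) = 112*(2*(-5*(-10))*(3 + (-5*(-10))**2 + 4*(-5*(-10))**3)) = 112*(2*50*(3 + 50**2 + 4*50**3)) = 112*(2*50*(3 + 2500 + 4*125000)) = 112*(2*50*(3 + 2500 + 500000)) = 112*(2*50*502503) = 112*50250300 = 5628033600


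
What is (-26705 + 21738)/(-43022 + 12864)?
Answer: 4967/30158 ≈ 0.16470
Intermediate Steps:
(-26705 + 21738)/(-43022 + 12864) = -4967/(-30158) = -4967*(-1/30158) = 4967/30158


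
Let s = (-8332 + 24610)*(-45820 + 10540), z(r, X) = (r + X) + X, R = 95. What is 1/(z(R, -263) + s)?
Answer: -1/574288271 ≈ -1.7413e-9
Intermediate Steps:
z(r, X) = r + 2*X (z(r, X) = (X + r) + X = r + 2*X)
s = -574287840 (s = 16278*(-35280) = -574287840)
1/(z(R, -263) + s) = 1/((95 + 2*(-263)) - 574287840) = 1/((95 - 526) - 574287840) = 1/(-431 - 574287840) = 1/(-574288271) = -1/574288271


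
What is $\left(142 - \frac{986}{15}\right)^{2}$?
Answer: $\frac{1308736}{225} \approx 5816.6$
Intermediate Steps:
$\left(142 - \frac{986}{15}\right)^{2} = \left(\frac{1144}{15}\right)^{2} = \frac{1308736}{225}$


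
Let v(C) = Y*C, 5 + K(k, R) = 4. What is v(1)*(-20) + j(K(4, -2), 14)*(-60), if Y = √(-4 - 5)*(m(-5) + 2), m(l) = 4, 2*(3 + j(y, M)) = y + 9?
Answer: -60 - 360*I ≈ -60.0 - 360.0*I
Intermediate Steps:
K(k, R) = -1 (K(k, R) = -5 + 4 = -1)
j(y, M) = 3/2 + y/2 (j(y, M) = -3 + (y + 9)/2 = -3 + (9 + y)/2 = -3 + (9/2 + y/2) = 3/2 + y/2)
Y = 18*I (Y = √(-4 - 5)*(4 + 2) = √(-9)*6 = (3*I)*6 = 18*I ≈ 18.0*I)
v(C) = 18*I*C (v(C) = (18*I)*C = 18*I*C)
v(1)*(-20) + j(K(4, -2), 14)*(-60) = (18*I*1)*(-20) + (3/2 + (½)*(-1))*(-60) = (18*I)*(-20) + (3/2 - ½)*(-60) = -360*I + 1*(-60) = -360*I - 60 = -60 - 360*I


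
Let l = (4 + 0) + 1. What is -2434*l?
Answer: -12170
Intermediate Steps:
l = 5 (l = 4 + 1 = 5)
-2434*l = -2434*5 = -12170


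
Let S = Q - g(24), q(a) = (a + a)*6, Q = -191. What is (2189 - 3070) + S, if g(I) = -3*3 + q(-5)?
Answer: -1003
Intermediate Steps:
q(a) = 12*a (q(a) = (2*a)*6 = 12*a)
g(I) = -69 (g(I) = -3*3 + 12*(-5) = -9 - 60 = -69)
S = -122 (S = -191 - 1*(-69) = -191 + 69 = -122)
(2189 - 3070) + S = (2189 - 3070) - 122 = -881 - 122 = -1003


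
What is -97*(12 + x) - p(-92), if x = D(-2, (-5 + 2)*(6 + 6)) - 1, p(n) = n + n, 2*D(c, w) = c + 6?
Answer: -1077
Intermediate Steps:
D(c, w) = 3 + c/2 (D(c, w) = (c + 6)/2 = (6 + c)/2 = 3 + c/2)
p(n) = 2*n
x = 1 (x = (3 + (½)*(-2)) - 1 = (3 - 1) - 1 = 2 - 1 = 1)
-97*(12 + x) - p(-92) = -97*(12 + 1) - 2*(-92) = -97*13 - 1*(-184) = -1261 + 184 = -1077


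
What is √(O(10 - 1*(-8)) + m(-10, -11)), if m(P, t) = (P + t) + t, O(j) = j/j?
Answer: I*√31 ≈ 5.5678*I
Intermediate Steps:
O(j) = 1
m(P, t) = P + 2*t
√(O(10 - 1*(-8)) + m(-10, -11)) = √(1 + (-10 + 2*(-11))) = √(1 + (-10 - 22)) = √(1 - 32) = √(-31) = I*√31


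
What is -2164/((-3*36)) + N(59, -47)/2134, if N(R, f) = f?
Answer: 1153225/57618 ≈ 20.015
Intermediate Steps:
-2164/((-3*36)) + N(59, -47)/2134 = -2164/((-3*36)) - 47/2134 = -2164/(-108) - 47*1/2134 = -2164*(-1/108) - 47/2134 = 541/27 - 47/2134 = 1153225/57618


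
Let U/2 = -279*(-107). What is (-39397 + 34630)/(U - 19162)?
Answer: -681/5792 ≈ -0.11758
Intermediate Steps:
U = 59706 (U = 2*(-279*(-107)) = 2*29853 = 59706)
(-39397 + 34630)/(U - 19162) = (-39397 + 34630)/(59706 - 19162) = -4767/40544 = -4767*1/40544 = -681/5792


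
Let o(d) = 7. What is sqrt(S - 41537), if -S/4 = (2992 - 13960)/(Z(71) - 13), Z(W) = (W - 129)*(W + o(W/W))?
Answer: I*sqrt(855211982417)/4537 ≈ 203.83*I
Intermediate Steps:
Z(W) = (-129 + W)*(7 + W) (Z(W) = (W - 129)*(W + 7) = (-129 + W)*(7 + W))
S = -43872/4537 (S = -4*(2992 - 13960)/((-903 + 71**2 - 122*71) - 13) = -(-43872)/((-903 + 5041 - 8662) - 13) = -(-43872)/(-4524 - 13) = -(-43872)/(-4537) = -(-43872)*(-1)/4537 = -4*10968/4537 = -43872/4537 ≈ -9.6698)
sqrt(S - 41537) = sqrt(-43872/4537 - 41537) = sqrt(-188497241/4537) = I*sqrt(855211982417)/4537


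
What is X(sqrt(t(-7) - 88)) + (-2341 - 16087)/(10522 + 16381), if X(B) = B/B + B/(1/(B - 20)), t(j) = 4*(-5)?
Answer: -2897049/26903 - 120*I*sqrt(3) ≈ -107.68 - 207.85*I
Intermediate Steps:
t(j) = -20
X(B) = 1 + B*(-20 + B) (X(B) = 1 + B/(1/(-20 + B)) = 1 + B*(-20 + B))
X(sqrt(t(-7) - 88)) + (-2341 - 16087)/(10522 + 16381) = (1 + (sqrt(-20 - 88))**2 - 20*sqrt(-20 - 88)) + (-2341 - 16087)/(10522 + 16381) = (1 + (sqrt(-108))**2 - 120*I*sqrt(3)) - 18428/26903 = (1 + (6*I*sqrt(3))**2 - 120*I*sqrt(3)) - 18428*1/26903 = (1 - 108 - 120*I*sqrt(3)) - 18428/26903 = (-107 - 120*I*sqrt(3)) - 18428/26903 = -2897049/26903 - 120*I*sqrt(3)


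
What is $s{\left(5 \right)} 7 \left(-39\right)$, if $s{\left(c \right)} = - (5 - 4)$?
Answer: $273$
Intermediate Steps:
$s{\left(c \right)} = -1$ ($s{\left(c \right)} = \left(-1\right) 1 = -1$)
$s{\left(5 \right)} 7 \left(-39\right) = \left(-1\right) 7 \left(-39\right) = \left(-7\right) \left(-39\right) = 273$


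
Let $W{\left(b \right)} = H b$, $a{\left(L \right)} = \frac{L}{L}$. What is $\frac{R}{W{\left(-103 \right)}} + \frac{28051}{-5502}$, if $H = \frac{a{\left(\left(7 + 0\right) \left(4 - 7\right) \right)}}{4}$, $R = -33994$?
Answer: $\frac{745250699}{566706} \approx 1315.1$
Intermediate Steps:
$a{\left(L \right)} = 1$
$H = \frac{1}{4}$ ($H = 1 \cdot \frac{1}{4} = \frac{1}{4} \approx 0.25$)
$W{\left(b \right)} = \frac{b}{4}$
$\frac{R}{W{\left(-103 \right)}} + \frac{28051}{-5502} = - \frac{33994}{\frac{1}{4} \left(-103\right)} + \frac{28051}{-5502} = - \frac{33994}{- \frac{103}{4}} + 28051 \left(- \frac{1}{5502}\right) = \left(-33994\right) \left(- \frac{4}{103}\right) - \frac{28051}{5502} = \frac{135976}{103} - \frac{28051}{5502} = \frac{745250699}{566706}$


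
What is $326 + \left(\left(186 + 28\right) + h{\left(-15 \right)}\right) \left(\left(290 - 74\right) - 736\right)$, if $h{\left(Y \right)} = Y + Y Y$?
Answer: $-220154$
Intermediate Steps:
$h{\left(Y \right)} = Y + Y^{2}$
$326 + \left(\left(186 + 28\right) + h{\left(-15 \right)}\right) \left(\left(290 - 74\right) - 736\right) = 326 + \left(\left(186 + 28\right) - 15 \left(1 - 15\right)\right) \left(\left(290 - 74\right) - 736\right) = 326 + \left(214 - -210\right) \left(\left(290 - 74\right) - 736\right) = 326 + \left(214 + 210\right) \left(216 - 736\right) = 326 + 424 \left(-520\right) = 326 - 220480 = -220154$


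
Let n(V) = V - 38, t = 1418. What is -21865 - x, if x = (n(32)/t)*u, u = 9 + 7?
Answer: -15502237/709 ≈ -21865.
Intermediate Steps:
n(V) = -38 + V
u = 16
x = -48/709 (x = ((-38 + 32)/1418)*16 = -6*1/1418*16 = -3/709*16 = -48/709 ≈ -0.067701)
-21865 - x = -21865 - 1*(-48/709) = -21865 + 48/709 = -15502237/709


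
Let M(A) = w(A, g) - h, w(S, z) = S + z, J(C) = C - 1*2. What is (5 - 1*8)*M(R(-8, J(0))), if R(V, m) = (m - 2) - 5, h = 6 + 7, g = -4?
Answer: 78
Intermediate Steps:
h = 13
J(C) = -2 + C (J(C) = C - 2 = -2 + C)
R(V, m) = -7 + m (R(V, m) = (-2 + m) - 5 = -7 + m)
M(A) = -17 + A (M(A) = (A - 4) - 1*13 = (-4 + A) - 13 = -17 + A)
(5 - 1*8)*M(R(-8, J(0))) = (5 - 1*8)*(-17 + (-7 + (-2 + 0))) = (5 - 8)*(-17 + (-7 - 2)) = -3*(-17 - 9) = -3*(-26) = 78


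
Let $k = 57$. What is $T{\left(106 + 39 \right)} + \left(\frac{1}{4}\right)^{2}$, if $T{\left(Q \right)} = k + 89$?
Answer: $\frac{2337}{16} \approx 146.06$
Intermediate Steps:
$T{\left(Q \right)} = 146$ ($T{\left(Q \right)} = 57 + 89 = 146$)
$T{\left(106 + 39 \right)} + \left(\frac{1}{4}\right)^{2} = 146 + \left(\frac{1}{4}\right)^{2} = 146 + \frac{1}{16} = \frac{2337}{16}$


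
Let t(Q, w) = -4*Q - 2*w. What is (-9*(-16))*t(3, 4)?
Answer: -2880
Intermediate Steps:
(-9*(-16))*t(3, 4) = (-9*(-16))*(-4*3 - 2*4) = 144*(-12 - 8) = 144*(-20) = -2880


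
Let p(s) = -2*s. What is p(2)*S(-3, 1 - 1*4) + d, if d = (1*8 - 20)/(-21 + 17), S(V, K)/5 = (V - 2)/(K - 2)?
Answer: -17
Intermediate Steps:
S(V, K) = 5*(-2 + V)/(-2 + K) (S(V, K) = 5*((V - 2)/(K - 2)) = 5*((-2 + V)/(-2 + K)) = 5*(-2 + V)/(-2 + K))
d = 3 (d = (8 - 20)/(-4) = -12*(-1/4) = 3)
p(2)*S(-3, 1 - 1*4) + d = (-2*2)*(5*(-2 - 3)/(-2 + (1 - 1*4))) + 3 = -20*(-5)/(-2 + (1 - 4)) + 3 = -20*(-5)/(-2 - 3) + 3 = -20*(-5)/(-5) + 3 = -20*(-1)*(-5)/5 + 3 = -4*5 + 3 = -20 + 3 = -17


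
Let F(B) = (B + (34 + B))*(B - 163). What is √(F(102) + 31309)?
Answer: √16791 ≈ 129.58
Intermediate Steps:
F(B) = (-163 + B)*(34 + 2*B) (F(B) = (34 + 2*B)*(-163 + B) = (-163 + B)*(34 + 2*B))
√(F(102) + 31309) = √((-5542 - 292*102 + 2*102²) + 31309) = √((-5542 - 29784 + 2*10404) + 31309) = √((-5542 - 29784 + 20808) + 31309) = √(-14518 + 31309) = √16791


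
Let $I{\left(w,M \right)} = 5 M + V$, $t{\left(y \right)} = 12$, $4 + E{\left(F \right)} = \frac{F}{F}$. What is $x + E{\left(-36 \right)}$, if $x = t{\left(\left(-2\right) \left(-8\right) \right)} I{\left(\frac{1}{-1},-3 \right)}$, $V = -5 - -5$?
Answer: $-183$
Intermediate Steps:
$V = 0$ ($V = -5 + 5 = 0$)
$E{\left(F \right)} = -3$ ($E{\left(F \right)} = -4 + \frac{F}{F} = -4 + 1 = -3$)
$I{\left(w,M \right)} = 5 M$ ($I{\left(w,M \right)} = 5 M + 0 = 5 M$)
$x = -180$ ($x = 12 \cdot 5 \left(-3\right) = 12 \left(-15\right) = -180$)
$x + E{\left(-36 \right)} = -180 - 3 = -183$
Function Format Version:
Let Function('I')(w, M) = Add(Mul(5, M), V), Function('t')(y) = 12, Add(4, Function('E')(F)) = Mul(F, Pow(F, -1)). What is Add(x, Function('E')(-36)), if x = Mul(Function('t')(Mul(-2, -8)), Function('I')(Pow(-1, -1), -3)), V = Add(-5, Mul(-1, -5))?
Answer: -183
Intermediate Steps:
V = 0 (V = Add(-5, 5) = 0)
Function('E')(F) = -3 (Function('E')(F) = Add(-4, Mul(F, Pow(F, -1))) = Add(-4, 1) = -3)
Function('I')(w, M) = Mul(5, M) (Function('I')(w, M) = Add(Mul(5, M), 0) = Mul(5, M))
x = -180 (x = Mul(12, Mul(5, -3)) = Mul(12, -15) = -180)
Add(x, Function('E')(-36)) = Add(-180, -3) = -183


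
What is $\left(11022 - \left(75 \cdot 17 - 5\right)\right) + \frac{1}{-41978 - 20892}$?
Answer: $\frac{613108239}{62870} \approx 9752.0$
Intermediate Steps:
$\left(11022 - \left(75 \cdot 17 - 5\right)\right) + \frac{1}{-41978 - 20892} = \left(11022 - \left(1275 - 5\right)\right) + \frac{1}{-62870} = \left(11022 - 1270\right) - \frac{1}{62870} = 9752 - \frac{1}{62870} = \frac{613108239}{62870}$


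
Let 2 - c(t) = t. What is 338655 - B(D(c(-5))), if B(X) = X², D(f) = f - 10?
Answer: 338646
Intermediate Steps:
c(t) = 2 - t
D(f) = -10 + f
338655 - B(D(c(-5))) = 338655 - (-10 + (2 - 1*(-5)))² = 338655 - (-10 + (2 + 5))² = 338655 - (-10 + 7)² = 338655 - 1*(-3)² = 338655 - 1*9 = 338655 - 9 = 338646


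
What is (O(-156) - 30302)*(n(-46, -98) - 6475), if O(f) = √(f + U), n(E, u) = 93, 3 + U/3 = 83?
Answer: 193387364 - 12764*√21 ≈ 1.9333e+8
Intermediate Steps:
U = 240 (U = -9 + 3*83 = -9 + 249 = 240)
O(f) = √(240 + f) (O(f) = √(f + 240) = √(240 + f))
(O(-156) - 30302)*(n(-46, -98) - 6475) = (√(240 - 156) - 30302)*(93 - 6475) = (√84 - 30302)*(-6382) = (2*√21 - 30302)*(-6382) = (-30302 + 2*√21)*(-6382) = 193387364 - 12764*√21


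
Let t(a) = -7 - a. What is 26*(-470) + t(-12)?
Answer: -12215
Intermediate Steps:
26*(-470) + t(-12) = 26*(-470) + (-7 - 1*(-12)) = -12220 + (-7 + 12) = -12220 + 5 = -12215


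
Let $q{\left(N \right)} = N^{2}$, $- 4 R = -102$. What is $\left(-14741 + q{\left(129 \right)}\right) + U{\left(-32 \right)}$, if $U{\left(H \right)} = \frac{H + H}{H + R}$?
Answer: $\frac{24828}{13} \approx 1909.8$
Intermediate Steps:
$R = \frac{51}{2}$ ($R = \left(- \frac{1}{4}\right) \left(-102\right) = \frac{51}{2} \approx 25.5$)
$U{\left(H \right)} = \frac{2 H}{\frac{51}{2} + H}$ ($U{\left(H \right)} = \frac{H + H}{H + \frac{51}{2}} = \frac{2 H}{\frac{51}{2} + H}$)
$\left(-14741 + q{\left(129 \right)}\right) + U{\left(-32 \right)} = \left(-14741 + 129^{2}\right) + 4 \left(-32\right) \frac{1}{51 + 2 \left(-32\right)} = \left(-14741 + 16641\right) + 4 \left(-32\right) \frac{1}{51 - 64} = 1900 + 4 \left(-32\right) \frac{1}{-13} = 1900 + 4 \left(-32\right) \left(- \frac{1}{13}\right) = 1900 + \frac{128}{13} = \frac{24828}{13}$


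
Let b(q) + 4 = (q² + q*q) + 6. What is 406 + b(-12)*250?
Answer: 72906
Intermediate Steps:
b(q) = 2 + 2*q² (b(q) = -4 + ((q² + q*q) + 6) = -4 + ((q² + q²) + 6) = -4 + (2*q² + 6) = -4 + (6 + 2*q²) = 2 + 2*q²)
406 + b(-12)*250 = 406 + (2 + 2*(-12)²)*250 = 406 + (2 + 2*144)*250 = 406 + (2 + 288)*250 = 406 + 290*250 = 406 + 72500 = 72906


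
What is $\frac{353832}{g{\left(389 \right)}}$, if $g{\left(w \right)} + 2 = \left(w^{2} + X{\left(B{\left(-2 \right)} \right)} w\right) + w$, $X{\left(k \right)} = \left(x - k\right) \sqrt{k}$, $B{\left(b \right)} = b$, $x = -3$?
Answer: $\frac{8946524176}{3835936651} + \frac{22940108 i \sqrt{2}}{3835936651} \approx 2.3323 + 0.0084574 i$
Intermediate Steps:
$X{\left(k \right)} = \sqrt{k} \left(-3 - k\right)$ ($X{\left(k \right)} = \left(-3 - k\right) \sqrt{k} = \sqrt{k} \left(-3 - k\right)$)
$g{\left(w \right)} = -2 + w + w^{2} - i w \sqrt{2}$ ($g{\left(w \right)} = -2 + \left(\left(w^{2} + \sqrt{-2} \left(-3 - -2\right) w\right) + w\right) = -2 + \left(\left(w^{2} + i \sqrt{2} \left(-3 + 2\right) w\right) + w\right) = -2 + \left(\left(w^{2} + i \sqrt{2} \left(-1\right) w\right) + w\right) = -2 + \left(\left(w^{2} + - i \sqrt{2} w\right) + w\right) = -2 + \left(\left(w^{2} - i w \sqrt{2}\right) + w\right) = -2 + \left(w + w^{2} - i w \sqrt{2}\right) = -2 + w + w^{2} - i w \sqrt{2}$)
$\frac{353832}{g{\left(389 \right)}} = \frac{353832}{-2 + 389 + 389^{2} - i 389 \sqrt{2}} = \frac{353832}{-2 + 389 + 151321 - 389 i \sqrt{2}} = \frac{353832}{151708 - 389 i \sqrt{2}}$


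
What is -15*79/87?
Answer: -395/29 ≈ -13.621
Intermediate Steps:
-15*79/87 = -1185*1/87 = -395/29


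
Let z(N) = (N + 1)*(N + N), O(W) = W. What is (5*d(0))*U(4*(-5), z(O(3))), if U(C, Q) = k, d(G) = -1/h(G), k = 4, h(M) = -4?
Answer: 5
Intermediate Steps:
z(N) = 2*N*(1 + N) (z(N) = (1 + N)*(2*N) = 2*N*(1 + N))
d(G) = ¼ (d(G) = -1/(-4) = -1*(-¼) = ¼)
U(C, Q) = 4
(5*d(0))*U(4*(-5), z(O(3))) = (5*(¼))*4 = (5/4)*4 = 5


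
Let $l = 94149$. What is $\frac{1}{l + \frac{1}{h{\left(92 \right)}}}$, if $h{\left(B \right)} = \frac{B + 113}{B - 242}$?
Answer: $\frac{41}{3860079} \approx 1.0622 \cdot 10^{-5}$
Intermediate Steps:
$h{\left(B \right)} = \frac{113 + B}{-242 + B}$
$\frac{1}{l + \frac{1}{h{\left(92 \right)}}} = \frac{1}{94149 + \frac{1}{\frac{1}{-242 + 92} \left(113 + 92\right)}} = \frac{1}{94149 + \frac{1}{\frac{1}{-150} \cdot 205}} = \frac{1}{94149 + \frac{1}{\left(- \frac{1}{150}\right) 205}} = \frac{1}{94149 + \frac{1}{- \frac{41}{30}}} = \frac{1}{94149 - \frac{30}{41}} = \frac{1}{\frac{3860079}{41}} = \frac{41}{3860079}$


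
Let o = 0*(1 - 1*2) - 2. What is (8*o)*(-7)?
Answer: 112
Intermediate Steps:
o = -2 (o = 0*(1 - 2) - 2 = 0*(-1) - 2 = 0 - 2 = -2)
(8*o)*(-7) = (8*(-2))*(-7) = -16*(-7) = 112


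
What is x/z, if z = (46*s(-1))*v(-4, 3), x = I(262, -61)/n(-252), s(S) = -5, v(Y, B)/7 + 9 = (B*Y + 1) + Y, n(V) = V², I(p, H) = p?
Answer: 131/1226897280 ≈ 1.0677e-7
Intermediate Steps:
v(Y, B) = -56 + 7*Y + 7*B*Y (v(Y, B) = -63 + 7*((B*Y + 1) + Y) = -63 + 7*((1 + B*Y) + Y) = -63 + 7*(1 + Y + B*Y) = -63 + (7 + 7*Y + 7*B*Y) = -56 + 7*Y + 7*B*Y)
x = 131/31752 (x = 262/((-252)²) = 262/63504 = 262*(1/63504) = 131/31752 ≈ 0.0041257)
z = 38640 (z = (46*(-5))*(-56 + 7*(-4) + 7*3*(-4)) = -230*(-56 - 28 - 84) = -230*(-168) = 38640)
x/z = (131/31752)/38640 = (131/31752)*(1/38640) = 131/1226897280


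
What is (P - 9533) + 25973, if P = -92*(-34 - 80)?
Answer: 26928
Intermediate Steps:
P = 10488 (P = -92*(-114) = 10488)
(P - 9533) + 25973 = (10488 - 9533) + 25973 = 955 + 25973 = 26928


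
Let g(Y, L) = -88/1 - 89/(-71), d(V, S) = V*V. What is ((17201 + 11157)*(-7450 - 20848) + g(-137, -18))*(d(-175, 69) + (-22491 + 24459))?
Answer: -1857009274408739/71 ≈ -2.6155e+13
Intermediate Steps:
d(V, S) = V²
g(Y, L) = -6159/71 (g(Y, L) = -88*1 - 89*(-1/71) = -88 + 89/71 = -6159/71)
((17201 + 11157)*(-7450 - 20848) + g(-137, -18))*(d(-175, 69) + (-22491 + 24459)) = ((17201 + 11157)*(-7450 - 20848) - 6159/71)*((-175)² + (-22491 + 24459)) = (28358*(-28298) - 6159/71)*(30625 + 1968) = (-802474684 - 6159/71)*32593 = -56975708723/71*32593 = -1857009274408739/71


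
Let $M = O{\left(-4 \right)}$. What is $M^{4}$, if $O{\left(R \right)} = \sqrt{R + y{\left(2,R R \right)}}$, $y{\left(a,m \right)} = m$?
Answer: $144$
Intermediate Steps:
$O{\left(R \right)} = \sqrt{R + R^{2}}$ ($O{\left(R \right)} = \sqrt{R + R R} = \sqrt{R + R^{2}}$)
$M = 2 \sqrt{3}$ ($M = \sqrt{- 4 \left(1 - 4\right)} = \sqrt{\left(-4\right) \left(-3\right)} = \sqrt{12} = 2 \sqrt{3} \approx 3.4641$)
$M^{4} = \left(2 \sqrt{3}\right)^{4} = 144$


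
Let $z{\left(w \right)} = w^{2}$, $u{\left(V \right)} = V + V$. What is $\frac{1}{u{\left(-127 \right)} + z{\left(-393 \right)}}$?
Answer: $\frac{1}{154195} \approx 6.4853 \cdot 10^{-6}$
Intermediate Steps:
$u{\left(V \right)} = 2 V$
$\frac{1}{u{\left(-127 \right)} + z{\left(-393 \right)}} = \frac{1}{2 \left(-127\right) + \left(-393\right)^{2}} = \frac{1}{-254 + 154449} = \frac{1}{154195}$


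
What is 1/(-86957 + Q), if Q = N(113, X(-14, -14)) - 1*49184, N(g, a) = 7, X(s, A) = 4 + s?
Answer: -1/136134 ≈ -7.3457e-6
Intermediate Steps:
Q = -49177 (Q = 7 - 1*49184 = 7 - 49184 = -49177)
1/(-86957 + Q) = 1/(-86957 - 49177) = 1/(-136134) = -1/136134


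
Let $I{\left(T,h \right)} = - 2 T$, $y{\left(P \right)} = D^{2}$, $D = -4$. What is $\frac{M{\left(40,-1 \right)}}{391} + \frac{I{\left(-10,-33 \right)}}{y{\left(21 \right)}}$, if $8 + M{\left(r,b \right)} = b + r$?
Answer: $\frac{2079}{1564} \approx 1.3293$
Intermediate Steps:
$M{\left(r,b \right)} = -8 + b + r$ ($M{\left(r,b \right)} = -8 + \left(b + r\right) = -8 + b + r$)
$y{\left(P \right)} = 16$ ($y{\left(P \right)} = \left(-4\right)^{2} = 16$)
$\frac{M{\left(40,-1 \right)}}{391} + \frac{I{\left(-10,-33 \right)}}{y{\left(21 \right)}} = \frac{-8 - 1 + 40}{391} + \frac{\left(-2\right) \left(-10\right)}{16} = 31 \cdot \frac{1}{391} + 20 \cdot \frac{1}{16} = \frac{31}{391} + \frac{5}{4} = \frac{2079}{1564}$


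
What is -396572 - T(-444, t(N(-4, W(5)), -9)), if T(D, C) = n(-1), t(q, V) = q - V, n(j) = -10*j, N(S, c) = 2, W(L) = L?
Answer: -396582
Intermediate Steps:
T(D, C) = 10 (T(D, C) = -10*(-1) = 10)
-396572 - T(-444, t(N(-4, W(5)), -9)) = -396572 - 1*10 = -396572 - 10 = -396582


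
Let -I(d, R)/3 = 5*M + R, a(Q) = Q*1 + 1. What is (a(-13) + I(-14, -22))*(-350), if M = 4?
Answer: 2100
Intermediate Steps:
a(Q) = 1 + Q (a(Q) = Q + 1 = 1 + Q)
I(d, R) = -60 - 3*R (I(d, R) = -3*(5*4 + R) = -3*(20 + R) = -60 - 3*R)
(a(-13) + I(-14, -22))*(-350) = ((1 - 13) + (-60 - 3*(-22)))*(-350) = (-12 + (-60 + 66))*(-350) = (-12 + 6)*(-350) = -6*(-350) = 2100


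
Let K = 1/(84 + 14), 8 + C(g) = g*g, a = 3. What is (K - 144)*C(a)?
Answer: -14111/98 ≈ -143.99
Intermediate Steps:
C(g) = -8 + g² (C(g) = -8 + g*g = -8 + g²)
K = 1/98 ≈ 0.010204
(K - 144)*C(a) = (1/98 - 144)*(-8 + 3²) = -14111*(-8 + 9)/98 = -14111/98*1 = -14111/98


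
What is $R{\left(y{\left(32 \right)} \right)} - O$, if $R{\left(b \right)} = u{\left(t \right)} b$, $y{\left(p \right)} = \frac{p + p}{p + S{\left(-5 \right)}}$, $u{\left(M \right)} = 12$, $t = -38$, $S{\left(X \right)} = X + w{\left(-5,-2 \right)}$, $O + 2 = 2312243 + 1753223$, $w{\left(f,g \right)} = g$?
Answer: $- \frac{101635832}{25} \approx -4.0654 \cdot 10^{6}$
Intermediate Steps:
$O = 4065464$ ($O = -2 + \left(2312243 + 1753223\right) = -2 + 4065466 = 4065464$)
$S{\left(X \right)} = -2 + X$ ($S{\left(X \right)} = X - 2 = -2 + X$)
$y{\left(p \right)} = \frac{2 p}{-7 + p}$ ($y{\left(p \right)} = \frac{p + p}{p - 7} = \frac{2 p}{p - 7} = \frac{2 p}{-7 + p}$)
$R{\left(b \right)} = 12 b$
$R{\left(y{\left(32 \right)} \right)} - O = 12 \cdot 2 \cdot 32 \frac{1}{-7 + 32} - 4065464 = 12 \cdot 2 \cdot 32 \cdot \frac{1}{25} - 4065464 = 12 \cdot \frac{64}{25} - 4065464 = \frac{768}{25} - 4065464 = - \frac{101635832}{25}$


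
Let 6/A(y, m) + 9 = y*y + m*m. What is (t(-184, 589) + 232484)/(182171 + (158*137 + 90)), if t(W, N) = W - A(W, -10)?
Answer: 7885888094/6922030929 ≈ 1.1392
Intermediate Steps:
A(y, m) = 6/(-9 + m² + y²) (A(y, m) = 6/(-9 + (y*y + m*m)) = 6/(-9 + (y² + m²)) = 6/(-9 + (m² + y²)) = 6/(-9 + m² + y²))
t(W, N) = W - 6/(91 + W²) (t(W, N) = W - 6/(-9 + (-10)² + W²) = W - 6/(-9 + 100 + W²) = W - 6/(91 + W²))
(t(-184, 589) + 232484)/(182171 + (158*137 + 90)) = ((-6 - 184*(91 + (-184)²))/(91 + (-184)²) + 232484)/(182171 + (158*137 + 90)) = ((-6 - 184*(91 + 33856))/(91 + 33856) + 232484)/(182171 + (21646 + 90)) = ((-6 - 184*33947)/33947 + 232484)/(182171 + 21736) = ((-6 - 6246248)/33947 + 232484)/203907 = ((1/33947)*(-6246254) + 232484)*(1/203907) = (-6246254/33947 + 232484)*(1/203907) = (7885888094/33947)*(1/203907) = 7885888094/6922030929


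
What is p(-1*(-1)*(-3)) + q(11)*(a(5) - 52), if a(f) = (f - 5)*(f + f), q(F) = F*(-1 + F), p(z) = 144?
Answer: -5576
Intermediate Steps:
a(f) = 2*f*(-5 + f) (a(f) = (-5 + f)*(2*f) = 2*f*(-5 + f))
p(-1*(-1)*(-3)) + q(11)*(a(5) - 52) = 144 + (11*(-1 + 11))*(2*5*(-5 + 5) - 52) = 144 + (11*10)*(2*5*0 - 52) = 144 + 110*(0 - 52) = 144 + 110*(-52) = 144 - 5720 = -5576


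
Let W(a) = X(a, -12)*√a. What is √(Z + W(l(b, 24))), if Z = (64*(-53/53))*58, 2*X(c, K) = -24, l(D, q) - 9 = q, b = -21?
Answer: 2*√(-928 - 3*√33) ≈ 61.489*I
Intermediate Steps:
l(D, q) = 9 + q
X(c, K) = -12 (X(c, K) = (½)*(-24) = -12)
W(a) = -12*√a
Z = -3712 (Z = (64*(-53*1/53))*58 = (64*(-1))*58 = -64*58 = -3712)
√(Z + W(l(b, 24))) = √(-3712 - 12*√(9 + 24)) = √(-3712 - 12*√33)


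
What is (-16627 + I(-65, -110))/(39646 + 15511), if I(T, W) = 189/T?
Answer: -1080944/3585205 ≈ -0.30150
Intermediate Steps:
(-16627 + I(-65, -110))/(39646 + 15511) = (-16627 + 189/(-65))/(39646 + 15511) = (-16627 + 189*(-1/65))/55157 = (-16627 - 189/65)*(1/55157) = -1080944/65*1/55157 = -1080944/3585205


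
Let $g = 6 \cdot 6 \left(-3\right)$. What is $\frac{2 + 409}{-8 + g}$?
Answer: $- \frac{411}{116} \approx -3.5431$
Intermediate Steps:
$g = -108$ ($g = 6 \left(-18\right) = -108$)
$\frac{2 + 409}{-8 + g} = \frac{2 + 409}{-8 - 108} = \frac{411}{-116} = 411 \left(- \frac{1}{116}\right) = - \frac{411}{116}$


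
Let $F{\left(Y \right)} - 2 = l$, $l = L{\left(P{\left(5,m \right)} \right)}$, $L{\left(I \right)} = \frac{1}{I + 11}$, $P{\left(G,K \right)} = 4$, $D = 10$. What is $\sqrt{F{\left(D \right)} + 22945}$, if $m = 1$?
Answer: $\frac{\sqrt{5163090}}{15} \approx 151.48$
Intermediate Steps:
$L{\left(I \right)} = \frac{1}{11 + I}$
$l = \frac{1}{15}$ ($l = \frac{1}{11 + 4} = \frac{1}{15} \approx 0.066667$)
$F{\left(Y \right)} = \frac{31}{15}$ ($F{\left(Y \right)} = 2 + \frac{1}{15} = \frac{31}{15}$)
$\sqrt{F{\left(D \right)} + 22945} = \sqrt{\frac{31}{15} + 22945} = \sqrt{\frac{344206}{15}} = \frac{\sqrt{5163090}}{15}$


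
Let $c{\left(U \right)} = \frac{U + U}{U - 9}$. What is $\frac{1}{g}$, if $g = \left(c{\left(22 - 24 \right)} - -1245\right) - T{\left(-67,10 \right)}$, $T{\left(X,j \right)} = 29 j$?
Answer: $\frac{11}{10509} \approx 0.0010467$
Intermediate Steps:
$c{\left(U \right)} = \frac{2 U}{-9 + U}$
$g = \frac{10509}{11}$ ($g = \left(\frac{2 \left(22 - 24\right)}{-9 + \left(22 - 24\right)} - -1245\right) - 29 \cdot 10 = \left(\frac{2 \left(22 - 24\right)}{-9 + \left(22 - 24\right)} + 1245\right) - 290 = \left(2 \left(-2\right) \frac{1}{-9 - 2} + 1245\right) - 290 = \left(2 \left(-2\right) \frac{1}{-11} + 1245\right) - 290 = \left(2 \left(-2\right) \left(- \frac{1}{11}\right) + 1245\right) - 290 = \left(\frac{4}{11} + 1245\right) - 290 = \frac{13699}{11} - 290 = \frac{10509}{11} \approx 955.36$)
$\frac{1}{g} = \frac{1}{\frac{10509}{11}} = \frac{11}{10509}$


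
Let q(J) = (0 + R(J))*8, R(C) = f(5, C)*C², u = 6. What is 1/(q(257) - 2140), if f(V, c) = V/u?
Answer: 3/1314560 ≈ 2.2821e-6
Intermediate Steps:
f(V, c) = V/6
R(C) = 5*C²/6 (R(C) = ((⅙)*5)*C² = 5*C²/6)
q(J) = 20*J²/3 (q(J) = (0 + 5*J²/6)*8 = (5*J²/6)*8 = 20*J²/3)
1/(q(257) - 2140) = 1/((20/3)*257² - 2140) = 1/((20/3)*66049 - 2140) = 1/(1320980/3 - 2140) = 1/(1314560/3) = 3/1314560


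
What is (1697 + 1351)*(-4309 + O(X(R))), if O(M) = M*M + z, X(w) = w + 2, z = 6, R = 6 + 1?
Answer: -12868656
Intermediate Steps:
R = 7
X(w) = 2 + w
O(M) = 6 + M**2 (O(M) = M*M + 6 = M**2 + 6 = 6 + M**2)
(1697 + 1351)*(-4309 + O(X(R))) = (1697 + 1351)*(-4309 + (6 + (2 + 7)**2)) = 3048*(-4309 + (6 + 9**2)) = 3048*(-4309 + (6 + 81)) = 3048*(-4309 + 87) = 3048*(-4222) = -12868656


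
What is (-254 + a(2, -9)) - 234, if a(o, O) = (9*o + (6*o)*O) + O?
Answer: -587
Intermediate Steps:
a(o, O) = O + 9*o + 6*O*o (a(o, O) = (9*o + 6*O*o) + O = O + 9*o + 6*O*o)
(-254 + a(2, -9)) - 234 = (-254 + (-9 + 9*2 + 6*(-9)*2)) - 234 = (-254 + (-9 + 18 - 108)) - 234 = (-254 - 99) - 234 = -353 - 234 = -587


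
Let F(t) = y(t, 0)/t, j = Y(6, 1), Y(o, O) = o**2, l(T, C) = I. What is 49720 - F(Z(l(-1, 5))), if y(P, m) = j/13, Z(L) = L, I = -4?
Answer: 646369/13 ≈ 49721.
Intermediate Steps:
l(T, C) = -4
j = 36 (j = 6**2 = 36)
y(P, m) = 36/13
F(t) = 36/(13*t)
49720 - F(Z(l(-1, 5))) = 49720 - 36/(13*(-4)) = 49720 - 36*(-1)/(13*4) = 49720 - 1*(-9/13) = 49720 + 9/13 = 646369/13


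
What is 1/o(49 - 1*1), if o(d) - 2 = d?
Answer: 1/50 ≈ 0.020000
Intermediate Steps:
o(d) = 2 + d
1/o(49 - 1*1) = 1/(2 + (49 - 1*1)) = 1/(2 + (49 - 1)) = 1/(2 + 48) = 1/50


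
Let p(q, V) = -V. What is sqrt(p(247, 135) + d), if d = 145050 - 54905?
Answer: sqrt(90010) ≈ 300.02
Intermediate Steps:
d = 90145
sqrt(p(247, 135) + d) = sqrt(-1*135 + 90145) = sqrt(-135 + 90145) = sqrt(90010)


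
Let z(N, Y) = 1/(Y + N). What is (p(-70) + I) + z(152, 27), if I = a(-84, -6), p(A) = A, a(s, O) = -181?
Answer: -44928/179 ≈ -250.99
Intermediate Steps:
z(N, Y) = 1/(N + Y)
I = -181
(p(-70) + I) + z(152, 27) = (-70 - 181) + 1/(152 + 27) = -251 + 1/179 = -44928/179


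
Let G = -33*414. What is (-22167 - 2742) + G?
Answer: -38571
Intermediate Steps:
G = -13662
(-22167 - 2742) + G = (-22167 - 2742) - 13662 = -24909 - 13662 = -38571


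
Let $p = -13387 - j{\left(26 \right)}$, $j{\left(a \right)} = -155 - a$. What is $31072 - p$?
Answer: $44278$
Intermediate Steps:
$p = -13206$ ($p = -13387 - \left(-155 - 26\right) = -13387 - -181 = -13387 + 181 = -13206$)
$31072 - p = 31072 - -13206 = 31072 + 13206 = 44278$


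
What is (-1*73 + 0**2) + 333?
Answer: 260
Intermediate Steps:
(-1*73 + 0**2) + 333 = (-73 + 0) + 333 = -73 + 333 = 260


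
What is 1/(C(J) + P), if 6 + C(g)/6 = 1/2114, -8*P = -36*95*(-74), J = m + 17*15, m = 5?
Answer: -1057/33476244 ≈ -3.1575e-5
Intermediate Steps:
J = 260 (J = 5 + 17*15 = 5 + 255 = 260)
P = -31635 (P = -(-36*95)*(-74)/8 = -(-855)*(-74)/2 = -⅛*253080 = -31635)
C(g) = -38049/1057 (C(g) = -36 + 6/2114 = -36 + 6*(1/2114) = -36 + 3/1057 = -38049/1057)
1/(C(J) + P) = 1/(-38049/1057 - 31635) = 1/(-33476244/1057) = -1057/33476244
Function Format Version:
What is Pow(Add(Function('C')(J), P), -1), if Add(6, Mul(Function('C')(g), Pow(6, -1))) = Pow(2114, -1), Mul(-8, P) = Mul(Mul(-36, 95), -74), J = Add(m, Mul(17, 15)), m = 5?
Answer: Rational(-1057, 33476244) ≈ -3.1575e-5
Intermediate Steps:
J = 260 (J = Add(5, Mul(17, 15)) = Add(5, 255) = 260)
P = -31635 (P = Mul(Rational(-1, 8), Mul(Mul(-36, 95), -74)) = Mul(Rational(-1, 8), Mul(-3420, -74)) = Mul(Rational(-1, 8), 253080) = -31635)
Function('C')(g) = Rational(-38049, 1057) (Function('C')(g) = Add(-36, Mul(6, Pow(2114, -1))) = Add(-36, Mul(6, Rational(1, 2114))) = Add(-36, Rational(3, 1057)) = Rational(-38049, 1057))
Pow(Add(Function('C')(J), P), -1) = Pow(Add(Rational(-38049, 1057), -31635), -1) = Pow(Rational(-33476244, 1057), -1) = Rational(-1057, 33476244)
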